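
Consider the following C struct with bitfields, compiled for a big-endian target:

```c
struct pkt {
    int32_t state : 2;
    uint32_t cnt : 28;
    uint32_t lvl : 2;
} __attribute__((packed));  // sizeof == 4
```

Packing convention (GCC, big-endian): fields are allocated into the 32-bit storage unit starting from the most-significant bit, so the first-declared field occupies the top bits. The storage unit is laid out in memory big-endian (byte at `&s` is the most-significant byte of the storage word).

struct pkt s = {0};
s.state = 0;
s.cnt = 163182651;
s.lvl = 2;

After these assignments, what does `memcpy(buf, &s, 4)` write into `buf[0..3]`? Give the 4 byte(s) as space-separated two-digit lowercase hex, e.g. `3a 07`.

[30+:2] state=0 & 0x3 = 0x0; word=0x00000000
[2+:28] cnt=163182651 & 0xfffffff = 0x9b9f83b; word=0x26e7e0ec
[0+:2] lvl=2 & 0x3 = 0x2; word=0x26e7e0ee
word = 0x26e7e0ee → big-endian bytes:
  [0]=0x26  [1]=0xe7  [2]=0xe0  [3]=0xee

26 e7 e0 ee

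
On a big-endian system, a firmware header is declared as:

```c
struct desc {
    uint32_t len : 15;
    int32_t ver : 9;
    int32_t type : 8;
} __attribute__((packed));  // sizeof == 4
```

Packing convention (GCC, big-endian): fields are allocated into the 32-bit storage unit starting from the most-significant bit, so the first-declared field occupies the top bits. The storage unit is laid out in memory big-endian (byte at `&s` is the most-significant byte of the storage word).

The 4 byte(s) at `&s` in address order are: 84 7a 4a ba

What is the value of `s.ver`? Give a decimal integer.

[0]=0x84 [1]=0x7a [2]=0x4a [3]=0xba (big-endian) → word 0x847a4aba
len:15 @ bit 17 → (0x847a4aba>>17)&0x7fff = 0x423d
ver:9 @ bit 8 → (0x847a4aba>>8)&0x1ff = 0x4a  ←
type:8 @ bit 0 → (0x847a4aba>>0)&0xff = 0xba
ver signed 9b, MSB=0: value = 74

74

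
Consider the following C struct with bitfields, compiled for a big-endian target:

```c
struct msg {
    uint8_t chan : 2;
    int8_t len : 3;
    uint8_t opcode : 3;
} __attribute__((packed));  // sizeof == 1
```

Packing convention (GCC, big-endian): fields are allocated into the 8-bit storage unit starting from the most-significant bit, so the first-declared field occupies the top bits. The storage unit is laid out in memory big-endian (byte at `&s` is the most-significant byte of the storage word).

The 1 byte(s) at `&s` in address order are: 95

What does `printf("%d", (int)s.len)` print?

[0]=0x95 (big-endian) → word 0x95
chan [6+:2] = (word>>6) & 0x3 = 2
len [3+:3] = (word>>3) & 0x7 = 2  ←
opcode [0+:3] = (word>>0) & 0x7 = 5
len signed 3b, MSB=0: value = 2

2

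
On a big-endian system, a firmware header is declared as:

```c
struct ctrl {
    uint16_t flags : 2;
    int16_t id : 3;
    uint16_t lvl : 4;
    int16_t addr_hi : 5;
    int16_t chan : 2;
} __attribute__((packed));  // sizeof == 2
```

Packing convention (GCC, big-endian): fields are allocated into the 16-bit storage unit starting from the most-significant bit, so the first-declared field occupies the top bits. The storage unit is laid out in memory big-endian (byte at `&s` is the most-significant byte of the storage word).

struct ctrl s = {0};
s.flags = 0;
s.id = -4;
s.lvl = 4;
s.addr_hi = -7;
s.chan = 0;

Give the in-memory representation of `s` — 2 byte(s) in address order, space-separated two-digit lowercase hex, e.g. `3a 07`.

flags (2b) val=0 bits=0x0 at bit 14: 0x0000
id (3b) val=-4 bits=0x4 at bit 11: 0x2000
lvl (4b) val=4 bits=0x4 at bit 7: 0x2200
addr_hi (5b) val=-7 bits=0x19 at bit 2: 0x2264
chan (2b) val=0 bits=0x0 at bit 0: 0x2264
word = 0x2264 → big-endian bytes:
  [0]=0x22  [1]=0x64

22 64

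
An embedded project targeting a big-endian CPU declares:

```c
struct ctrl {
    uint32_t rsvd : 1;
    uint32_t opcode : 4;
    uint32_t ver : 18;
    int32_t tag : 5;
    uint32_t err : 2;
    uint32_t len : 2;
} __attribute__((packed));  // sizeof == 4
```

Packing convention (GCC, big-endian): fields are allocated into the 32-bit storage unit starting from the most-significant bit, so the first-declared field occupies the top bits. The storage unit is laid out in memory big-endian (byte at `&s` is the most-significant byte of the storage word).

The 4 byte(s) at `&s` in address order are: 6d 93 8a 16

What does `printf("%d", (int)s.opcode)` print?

[0]=0x6d [1]=0x93 [2]=0x8a [3]=0x16 (big-endian) → word 0x6d938a16
rsvd [31+:1] = (word>>31) & 0x1 = 0
opcode [27+:4] = (word>>27) & 0xf = 13  ←
ver [9+:18] = (word>>9) & 0x3ffff = 182725
tag [4+:5] = (word>>4) & 0x1f = 1
err [2+:2] = (word>>2) & 0x3 = 1
len [0+:2] = (word>>0) & 0x3 = 2

13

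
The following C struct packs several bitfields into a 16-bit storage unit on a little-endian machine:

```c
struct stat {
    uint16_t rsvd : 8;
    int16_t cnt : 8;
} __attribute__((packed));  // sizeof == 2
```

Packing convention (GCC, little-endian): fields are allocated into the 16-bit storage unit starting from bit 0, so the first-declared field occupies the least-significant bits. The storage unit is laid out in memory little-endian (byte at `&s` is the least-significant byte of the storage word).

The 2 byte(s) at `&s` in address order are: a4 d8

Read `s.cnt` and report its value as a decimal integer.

-40

[0]=0xa4 [1]=0xd8 (little-endian) → word 0xd8a4
rsvd [0+:8] = (word>>0) & 0xff = 164
cnt [8+:8] = (word>>8) & 0xff = 216  ←
cnt signed 8b, MSB=1: 216 - 256 = -40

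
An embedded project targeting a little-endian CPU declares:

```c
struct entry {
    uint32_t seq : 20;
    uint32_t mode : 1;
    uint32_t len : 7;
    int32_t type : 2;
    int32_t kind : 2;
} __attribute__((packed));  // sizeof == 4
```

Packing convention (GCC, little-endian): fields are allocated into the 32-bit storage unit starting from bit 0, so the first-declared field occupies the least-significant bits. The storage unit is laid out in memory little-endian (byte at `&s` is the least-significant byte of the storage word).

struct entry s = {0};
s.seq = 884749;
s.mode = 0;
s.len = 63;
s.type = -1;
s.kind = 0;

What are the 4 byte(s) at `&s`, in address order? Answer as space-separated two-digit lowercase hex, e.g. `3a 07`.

0d 80 ed 37

[0+:20] seq=884749 & 0xfffff = 0xd800d; word=0x000d800d
[20+:1] mode=0 & 0x1 = 0x0; word=0x000d800d
[21+:7] len=63 & 0x7f = 0x3f; word=0x07ed800d
[28+:2] type=-1 & 0x3 = 0x3; word=0x37ed800d
[30+:2] kind=0 & 0x3 = 0x0; word=0x37ed800d
word = 0x37ed800d → little-endian bytes:
  [0]=0x0d  [1]=0x80  [2]=0xed  [3]=0x37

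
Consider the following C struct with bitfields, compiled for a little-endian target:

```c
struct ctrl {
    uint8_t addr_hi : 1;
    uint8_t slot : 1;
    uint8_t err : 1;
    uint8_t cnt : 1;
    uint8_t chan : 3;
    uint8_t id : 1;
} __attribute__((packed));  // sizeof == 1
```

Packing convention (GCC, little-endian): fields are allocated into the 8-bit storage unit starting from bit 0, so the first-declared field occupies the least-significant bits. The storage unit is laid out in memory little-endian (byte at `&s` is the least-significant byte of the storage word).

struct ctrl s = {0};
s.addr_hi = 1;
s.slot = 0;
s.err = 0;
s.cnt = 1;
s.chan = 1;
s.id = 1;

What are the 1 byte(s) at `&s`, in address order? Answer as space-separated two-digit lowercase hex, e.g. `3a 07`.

[0+:1] addr_hi=1 & 0x1 = 0x1; word=0x01
[1+:1] slot=0 & 0x1 = 0x0; word=0x01
[2+:1] err=0 & 0x1 = 0x0; word=0x01
[3+:1] cnt=1 & 0x1 = 0x1; word=0x09
[4+:3] chan=1 & 0x7 = 0x1; word=0x19
[7+:1] id=1 & 0x1 = 0x1; word=0x99
word = 0x99 → little-endian bytes:
  [0]=0x99

99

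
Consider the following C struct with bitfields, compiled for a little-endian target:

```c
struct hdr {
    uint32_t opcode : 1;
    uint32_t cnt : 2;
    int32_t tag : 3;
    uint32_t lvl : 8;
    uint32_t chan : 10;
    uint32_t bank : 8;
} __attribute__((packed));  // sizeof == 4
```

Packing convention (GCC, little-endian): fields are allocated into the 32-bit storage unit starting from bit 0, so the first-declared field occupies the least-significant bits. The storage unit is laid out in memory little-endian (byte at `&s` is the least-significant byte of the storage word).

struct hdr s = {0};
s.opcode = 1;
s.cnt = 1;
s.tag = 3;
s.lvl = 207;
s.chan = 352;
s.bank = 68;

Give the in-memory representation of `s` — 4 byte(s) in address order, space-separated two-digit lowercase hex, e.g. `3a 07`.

db 33 58 44

opcode (1b) val=1 bits=0x1 at bit 0: 0x00000001
cnt (2b) val=1 bits=0x1 at bit 1: 0x00000003
tag (3b) val=3 bits=0x3 at bit 3: 0x0000001b
lvl (8b) val=207 bits=0xcf at bit 6: 0x000033db
chan (10b) val=352 bits=0x160 at bit 14: 0x005833db
bank (8b) val=68 bits=0x44 at bit 24: 0x445833db
word = 0x445833db → little-endian bytes:
  [0]=0xdb  [1]=0x33  [2]=0x58  [3]=0x44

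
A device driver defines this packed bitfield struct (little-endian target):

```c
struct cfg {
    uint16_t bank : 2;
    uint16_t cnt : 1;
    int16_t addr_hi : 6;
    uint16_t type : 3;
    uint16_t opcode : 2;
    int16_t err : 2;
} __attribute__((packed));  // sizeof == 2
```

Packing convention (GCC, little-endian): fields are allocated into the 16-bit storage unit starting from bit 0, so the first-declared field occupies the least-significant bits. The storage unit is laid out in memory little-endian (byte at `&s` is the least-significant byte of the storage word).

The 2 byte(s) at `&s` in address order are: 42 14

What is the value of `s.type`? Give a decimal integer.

[0]=0x42 [1]=0x14 (little-endian) → word 0x1442
bank [0+:2] = (word>>0) & 0x3 = 2
cnt [2+:1] = (word>>2) & 0x1 = 0
addr_hi [3+:6] = (word>>3) & 0x3f = 8
type [9+:3] = (word>>9) & 0x7 = 2  ←
opcode [12+:2] = (word>>12) & 0x3 = 1
err [14+:2] = (word>>14) & 0x3 = 0

2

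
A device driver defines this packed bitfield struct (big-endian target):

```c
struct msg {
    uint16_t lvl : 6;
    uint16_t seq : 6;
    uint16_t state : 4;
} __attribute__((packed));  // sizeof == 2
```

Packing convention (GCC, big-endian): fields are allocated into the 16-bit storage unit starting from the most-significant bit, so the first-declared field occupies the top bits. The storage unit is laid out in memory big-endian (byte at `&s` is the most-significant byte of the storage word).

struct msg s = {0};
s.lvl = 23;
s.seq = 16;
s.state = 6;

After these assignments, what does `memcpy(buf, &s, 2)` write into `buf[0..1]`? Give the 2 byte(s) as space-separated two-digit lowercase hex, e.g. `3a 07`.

lvl:6 = 23 → 0x17 << 10 → word 0x5c00
seq:6 = 16 → 0x10 << 4 → word 0x5d00
state:4 = 6 → 0x6 << 0 → word 0x5d06
word = 0x5d06 → big-endian bytes:
  [0]=0x5d  [1]=0x06

5d 06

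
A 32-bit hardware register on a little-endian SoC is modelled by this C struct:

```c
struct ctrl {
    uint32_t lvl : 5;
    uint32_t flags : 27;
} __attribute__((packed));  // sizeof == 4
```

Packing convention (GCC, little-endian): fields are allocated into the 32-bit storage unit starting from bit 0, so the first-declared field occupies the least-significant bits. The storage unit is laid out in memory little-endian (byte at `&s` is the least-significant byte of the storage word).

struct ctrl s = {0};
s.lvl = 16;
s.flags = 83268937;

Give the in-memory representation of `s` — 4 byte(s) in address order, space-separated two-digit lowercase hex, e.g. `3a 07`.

30 a9 d2 9e

lvl:5 = 16 → 0x10 << 0 → word 0x00000010
flags:27 = 83268937 → 0x4f69549 << 5 → word 0x9ed2a930
word = 0x9ed2a930 → little-endian bytes:
  [0]=0x30  [1]=0xa9  [2]=0xd2  [3]=0x9e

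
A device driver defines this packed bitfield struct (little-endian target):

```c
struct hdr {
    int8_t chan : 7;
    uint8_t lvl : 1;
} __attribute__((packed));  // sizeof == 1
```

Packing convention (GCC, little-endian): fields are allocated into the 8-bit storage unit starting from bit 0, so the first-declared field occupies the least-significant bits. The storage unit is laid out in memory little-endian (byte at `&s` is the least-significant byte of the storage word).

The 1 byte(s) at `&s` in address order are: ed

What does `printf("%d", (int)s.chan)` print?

[0]=0xed (little-endian) → word 0xed
chan [0+:7] = (word>>0) & 0x7f = 109  ←
lvl [7+:1] = (word>>7) & 0x1 = 1
chan signed 7b, MSB=1: 109 - 128 = -19

-19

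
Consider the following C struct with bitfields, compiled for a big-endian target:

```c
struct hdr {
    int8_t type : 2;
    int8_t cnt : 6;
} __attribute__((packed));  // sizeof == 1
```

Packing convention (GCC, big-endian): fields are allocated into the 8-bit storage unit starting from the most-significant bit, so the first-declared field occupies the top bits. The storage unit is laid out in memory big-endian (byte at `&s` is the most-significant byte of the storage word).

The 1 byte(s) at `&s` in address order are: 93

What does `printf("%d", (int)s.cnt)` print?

[0]=0x93 (big-endian) → word 0x93
type:2 @ bit 6 → (0x93>>6)&0x3 = 0x2
cnt:6 @ bit 0 → (0x93>>0)&0x3f = 0x13  ←
cnt signed 6b, MSB=0: value = 19

19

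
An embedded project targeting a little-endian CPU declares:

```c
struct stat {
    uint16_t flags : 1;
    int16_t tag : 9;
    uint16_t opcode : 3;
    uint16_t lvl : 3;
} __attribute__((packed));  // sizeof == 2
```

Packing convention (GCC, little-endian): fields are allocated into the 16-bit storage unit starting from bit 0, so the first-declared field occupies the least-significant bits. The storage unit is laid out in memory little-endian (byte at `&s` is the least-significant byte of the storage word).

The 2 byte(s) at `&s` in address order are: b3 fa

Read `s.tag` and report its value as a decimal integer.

[0]=0xb3 [1]=0xfa (little-endian) → word 0xfab3
flags:1 @ bit 0 → (0xfab3>>0)&0x1 = 0x1
tag:9 @ bit 1 → (0xfab3>>1)&0x1ff = 0x159  ←
opcode:3 @ bit 10 → (0xfab3>>10)&0x7 = 0x6
lvl:3 @ bit 13 → (0xfab3>>13)&0x7 = 0x7
tag signed 9b, MSB=1: 345 - 512 = -167

-167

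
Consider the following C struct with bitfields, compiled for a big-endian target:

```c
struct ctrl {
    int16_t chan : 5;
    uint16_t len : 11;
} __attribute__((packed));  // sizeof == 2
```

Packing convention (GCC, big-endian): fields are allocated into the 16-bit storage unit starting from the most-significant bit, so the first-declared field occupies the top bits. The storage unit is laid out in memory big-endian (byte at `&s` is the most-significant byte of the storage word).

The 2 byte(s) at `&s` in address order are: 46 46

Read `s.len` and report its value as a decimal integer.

1606

[0]=0x46 [1]=0x46 (big-endian) → word 0x4646
chan:5 @ bit 11 → (0x4646>>11)&0x1f = 0x8
len:11 @ bit 0 → (0x4646>>0)&0x7ff = 0x646  ←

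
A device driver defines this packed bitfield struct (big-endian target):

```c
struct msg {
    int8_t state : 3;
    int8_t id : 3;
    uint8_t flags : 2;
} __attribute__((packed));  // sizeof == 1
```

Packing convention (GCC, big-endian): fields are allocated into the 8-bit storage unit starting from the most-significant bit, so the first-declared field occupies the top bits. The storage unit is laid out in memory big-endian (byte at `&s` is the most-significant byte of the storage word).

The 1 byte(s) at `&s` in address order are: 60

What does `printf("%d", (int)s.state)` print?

[0]=0x60 (big-endian) → word 0x60
state:3 @ bit 5 → (0x60>>5)&0x7 = 0x3  ←
id:3 @ bit 2 → (0x60>>2)&0x7 = 0x0
flags:2 @ bit 0 → (0x60>>0)&0x3 = 0x0
state signed 3b, MSB=0: value = 3

3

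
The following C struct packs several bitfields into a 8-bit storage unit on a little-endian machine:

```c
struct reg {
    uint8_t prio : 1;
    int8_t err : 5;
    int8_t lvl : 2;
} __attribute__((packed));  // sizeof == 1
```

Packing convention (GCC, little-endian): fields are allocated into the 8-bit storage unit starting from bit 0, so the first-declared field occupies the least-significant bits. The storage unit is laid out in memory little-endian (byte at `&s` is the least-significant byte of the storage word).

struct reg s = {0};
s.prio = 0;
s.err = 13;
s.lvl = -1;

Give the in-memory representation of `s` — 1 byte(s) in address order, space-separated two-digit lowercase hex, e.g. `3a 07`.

prio:1 = 0 → 0x0 << 0 → word 0x00
err:5 = 13 → 0xd << 1 → word 0x1a
lvl:2 = -1 → 0x3 << 6 → word 0xda
word = 0xda → little-endian bytes:
  [0]=0xda

da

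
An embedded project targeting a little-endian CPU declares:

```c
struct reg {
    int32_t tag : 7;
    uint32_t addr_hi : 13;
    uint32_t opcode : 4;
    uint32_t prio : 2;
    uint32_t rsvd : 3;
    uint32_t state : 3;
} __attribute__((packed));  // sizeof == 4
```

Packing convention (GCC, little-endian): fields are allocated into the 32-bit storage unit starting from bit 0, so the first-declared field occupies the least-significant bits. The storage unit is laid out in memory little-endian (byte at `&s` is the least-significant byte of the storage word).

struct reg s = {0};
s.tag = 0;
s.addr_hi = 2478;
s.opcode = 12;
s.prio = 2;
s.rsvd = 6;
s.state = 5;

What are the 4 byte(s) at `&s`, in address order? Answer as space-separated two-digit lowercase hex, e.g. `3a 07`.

00 d7 c4 ba

[0+:7] tag=0 & 0x7f = 0x0; word=0x00000000
[7+:13] addr_hi=2478 & 0x1fff = 0x9ae; word=0x0004d700
[20+:4] opcode=12 & 0xf = 0xc; word=0x00c4d700
[24+:2] prio=2 & 0x3 = 0x2; word=0x02c4d700
[26+:3] rsvd=6 & 0x7 = 0x6; word=0x1ac4d700
[29+:3] state=5 & 0x7 = 0x5; word=0xbac4d700
word = 0xbac4d700 → little-endian bytes:
  [0]=0x00  [1]=0xd7  [2]=0xc4  [3]=0xba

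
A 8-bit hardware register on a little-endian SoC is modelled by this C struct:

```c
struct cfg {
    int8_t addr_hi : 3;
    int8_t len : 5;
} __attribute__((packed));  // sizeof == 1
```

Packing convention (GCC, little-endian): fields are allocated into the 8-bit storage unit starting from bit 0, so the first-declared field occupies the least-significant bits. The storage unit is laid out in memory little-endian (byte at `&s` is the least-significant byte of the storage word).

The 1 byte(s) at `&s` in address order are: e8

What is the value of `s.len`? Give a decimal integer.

-3

[0]=0xe8 (little-endian) → word 0xe8
addr_hi:3 @ bit 0 → (0xe8>>0)&0x7 = 0x0
len:5 @ bit 3 → (0xe8>>3)&0x1f = 0x1d  ←
len signed 5b, MSB=1: 29 - 32 = -3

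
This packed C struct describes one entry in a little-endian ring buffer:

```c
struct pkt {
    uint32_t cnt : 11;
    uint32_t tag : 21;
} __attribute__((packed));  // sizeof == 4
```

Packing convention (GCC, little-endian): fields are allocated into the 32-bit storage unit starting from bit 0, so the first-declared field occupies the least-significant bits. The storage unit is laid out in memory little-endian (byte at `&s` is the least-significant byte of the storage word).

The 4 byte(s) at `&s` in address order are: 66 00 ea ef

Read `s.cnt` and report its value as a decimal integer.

[0]=0x66 [1]=0x00 [2]=0xea [3]=0xef (little-endian) → word 0xefea0066
cnt [0+:11] = (word>>0) & 0x7ff = 102  ←
tag [11+:21] = (word>>11) & 0x1fffff = 1965376

102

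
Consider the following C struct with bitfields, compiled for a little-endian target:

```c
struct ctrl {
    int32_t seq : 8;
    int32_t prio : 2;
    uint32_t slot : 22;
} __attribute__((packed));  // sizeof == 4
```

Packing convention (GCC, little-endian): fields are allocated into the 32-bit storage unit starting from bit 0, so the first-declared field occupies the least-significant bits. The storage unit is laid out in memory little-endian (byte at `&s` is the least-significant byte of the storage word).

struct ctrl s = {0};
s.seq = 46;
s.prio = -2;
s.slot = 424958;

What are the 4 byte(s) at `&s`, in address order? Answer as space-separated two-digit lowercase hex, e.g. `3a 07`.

2e fa ef 19

seq:8 = 46 → 0x2e << 0 → word 0x0000002e
prio:2 = -2 → 0x2 << 8 → word 0x0000022e
slot:22 = 424958 → 0x67bfe << 10 → word 0x19effa2e
word = 0x19effa2e → little-endian bytes:
  [0]=0x2e  [1]=0xfa  [2]=0xef  [3]=0x19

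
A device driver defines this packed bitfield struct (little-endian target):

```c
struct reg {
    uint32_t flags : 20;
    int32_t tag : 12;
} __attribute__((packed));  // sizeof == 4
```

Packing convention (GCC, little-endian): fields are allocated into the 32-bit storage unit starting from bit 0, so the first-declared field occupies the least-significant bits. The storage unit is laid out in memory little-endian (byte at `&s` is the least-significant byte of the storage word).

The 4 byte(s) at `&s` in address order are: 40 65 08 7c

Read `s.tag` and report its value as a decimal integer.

[0]=0x40 [1]=0x65 [2]=0x08 [3]=0x7c (little-endian) → word 0x7c086540
flags [0+:20] = (word>>0) & 0xfffff = 550208
tag [20+:12] = (word>>20) & 0xfff = 1984  ←
tag signed 12b, MSB=0: value = 1984

1984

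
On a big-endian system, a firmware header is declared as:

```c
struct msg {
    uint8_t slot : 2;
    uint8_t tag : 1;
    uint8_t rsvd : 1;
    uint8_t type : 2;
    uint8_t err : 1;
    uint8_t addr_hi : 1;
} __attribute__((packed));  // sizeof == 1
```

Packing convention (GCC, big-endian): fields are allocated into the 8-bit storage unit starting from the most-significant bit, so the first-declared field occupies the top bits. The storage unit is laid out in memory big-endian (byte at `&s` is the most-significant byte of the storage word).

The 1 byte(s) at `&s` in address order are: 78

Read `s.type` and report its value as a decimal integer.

[0]=0x78 (big-endian) → word 0x78
slot:2 @ bit 6 → (0x78>>6)&0x3 = 0x1
tag:1 @ bit 5 → (0x78>>5)&0x1 = 0x1
rsvd:1 @ bit 4 → (0x78>>4)&0x1 = 0x1
type:2 @ bit 2 → (0x78>>2)&0x3 = 0x2  ←
err:1 @ bit 1 → (0x78>>1)&0x1 = 0x0
addr_hi:1 @ bit 0 → (0x78>>0)&0x1 = 0x0

2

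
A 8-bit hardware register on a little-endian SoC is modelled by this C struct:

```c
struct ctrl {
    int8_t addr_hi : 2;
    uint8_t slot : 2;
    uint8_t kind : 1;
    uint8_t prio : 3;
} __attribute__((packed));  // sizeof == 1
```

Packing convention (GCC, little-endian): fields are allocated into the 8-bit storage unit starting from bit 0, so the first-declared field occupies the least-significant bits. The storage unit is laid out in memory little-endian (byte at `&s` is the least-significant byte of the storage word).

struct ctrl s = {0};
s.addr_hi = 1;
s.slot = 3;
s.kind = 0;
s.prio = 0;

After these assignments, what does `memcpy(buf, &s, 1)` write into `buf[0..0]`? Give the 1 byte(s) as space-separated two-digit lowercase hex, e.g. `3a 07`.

0d

[0+:2] addr_hi=1 & 0x3 = 0x1; word=0x01
[2+:2] slot=3 & 0x3 = 0x3; word=0x0d
[4+:1] kind=0 & 0x1 = 0x0; word=0x0d
[5+:3] prio=0 & 0x7 = 0x0; word=0x0d
word = 0x0d → little-endian bytes:
  [0]=0x0d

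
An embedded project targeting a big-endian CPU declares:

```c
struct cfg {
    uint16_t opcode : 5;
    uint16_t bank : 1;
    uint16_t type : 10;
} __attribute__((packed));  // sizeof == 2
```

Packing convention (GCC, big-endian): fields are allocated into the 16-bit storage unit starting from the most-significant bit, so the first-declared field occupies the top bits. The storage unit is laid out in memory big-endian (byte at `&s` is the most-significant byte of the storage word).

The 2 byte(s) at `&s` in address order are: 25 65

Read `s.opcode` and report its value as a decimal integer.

[0]=0x25 [1]=0x65 (big-endian) → word 0x2565
opcode:5 @ bit 11 → (0x2565>>11)&0x1f = 0x4  ←
bank:1 @ bit 10 → (0x2565>>10)&0x1 = 0x1
type:10 @ bit 0 → (0x2565>>0)&0x3ff = 0x165

4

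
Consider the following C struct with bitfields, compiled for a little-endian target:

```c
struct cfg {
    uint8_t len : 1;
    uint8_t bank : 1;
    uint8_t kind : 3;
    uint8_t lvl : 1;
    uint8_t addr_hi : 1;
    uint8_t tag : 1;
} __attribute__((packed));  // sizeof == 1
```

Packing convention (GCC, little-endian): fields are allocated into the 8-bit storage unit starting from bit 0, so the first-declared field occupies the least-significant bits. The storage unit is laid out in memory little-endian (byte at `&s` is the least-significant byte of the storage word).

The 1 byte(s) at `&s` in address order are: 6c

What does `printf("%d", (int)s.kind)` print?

3

[0]=0x6c (little-endian) → word 0x6c
len:1 @ bit 0 → (0x6c>>0)&0x1 = 0x0
bank:1 @ bit 1 → (0x6c>>1)&0x1 = 0x0
kind:3 @ bit 2 → (0x6c>>2)&0x7 = 0x3  ←
lvl:1 @ bit 5 → (0x6c>>5)&0x1 = 0x1
addr_hi:1 @ bit 6 → (0x6c>>6)&0x1 = 0x1
tag:1 @ bit 7 → (0x6c>>7)&0x1 = 0x0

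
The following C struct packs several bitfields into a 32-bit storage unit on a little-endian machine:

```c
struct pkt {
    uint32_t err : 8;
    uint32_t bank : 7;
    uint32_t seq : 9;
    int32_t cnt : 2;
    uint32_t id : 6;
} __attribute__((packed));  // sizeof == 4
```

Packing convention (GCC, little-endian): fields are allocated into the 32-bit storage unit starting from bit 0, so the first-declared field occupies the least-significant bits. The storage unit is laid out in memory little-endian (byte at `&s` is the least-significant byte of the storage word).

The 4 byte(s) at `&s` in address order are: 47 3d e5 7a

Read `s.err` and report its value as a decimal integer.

71

[0]=0x47 [1]=0x3d [2]=0xe5 [3]=0x7a (little-endian) → word 0x7ae53d47
err [0+:8] = (word>>0) & 0xff = 71  ←
bank [8+:7] = (word>>8) & 0x7f = 61
seq [15+:9] = (word>>15) & 0x1ff = 458
cnt [24+:2] = (word>>24) & 0x3 = 2
id [26+:6] = (word>>26) & 0x3f = 30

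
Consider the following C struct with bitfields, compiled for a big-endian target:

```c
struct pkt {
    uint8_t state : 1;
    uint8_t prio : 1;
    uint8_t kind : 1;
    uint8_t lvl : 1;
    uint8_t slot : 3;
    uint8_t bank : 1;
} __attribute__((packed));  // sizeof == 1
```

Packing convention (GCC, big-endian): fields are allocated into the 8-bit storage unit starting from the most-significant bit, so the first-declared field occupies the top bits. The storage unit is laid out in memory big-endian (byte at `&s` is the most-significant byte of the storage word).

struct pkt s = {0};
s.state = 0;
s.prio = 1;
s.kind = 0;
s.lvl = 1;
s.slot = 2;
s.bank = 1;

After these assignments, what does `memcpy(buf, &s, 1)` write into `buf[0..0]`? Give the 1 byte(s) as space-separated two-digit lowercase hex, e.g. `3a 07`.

55

state:1 = 0 → 0x0 << 7 → word 0x00
prio:1 = 1 → 0x1 << 6 → word 0x40
kind:1 = 0 → 0x0 << 5 → word 0x40
lvl:1 = 1 → 0x1 << 4 → word 0x50
slot:3 = 2 → 0x2 << 1 → word 0x54
bank:1 = 1 → 0x1 << 0 → word 0x55
word = 0x55 → big-endian bytes:
  [0]=0x55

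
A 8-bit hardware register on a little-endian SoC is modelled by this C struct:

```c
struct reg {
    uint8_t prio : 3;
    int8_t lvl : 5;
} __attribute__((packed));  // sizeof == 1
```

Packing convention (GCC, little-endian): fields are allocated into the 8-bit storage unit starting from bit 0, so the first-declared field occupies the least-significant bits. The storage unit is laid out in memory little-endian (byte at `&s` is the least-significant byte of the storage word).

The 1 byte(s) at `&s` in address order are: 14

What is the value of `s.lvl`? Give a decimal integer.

[0]=0x14 (little-endian) → word 0x14
prio [0+:3] = (word>>0) & 0x7 = 4
lvl [3+:5] = (word>>3) & 0x1f = 2  ←
lvl signed 5b, MSB=0: value = 2

2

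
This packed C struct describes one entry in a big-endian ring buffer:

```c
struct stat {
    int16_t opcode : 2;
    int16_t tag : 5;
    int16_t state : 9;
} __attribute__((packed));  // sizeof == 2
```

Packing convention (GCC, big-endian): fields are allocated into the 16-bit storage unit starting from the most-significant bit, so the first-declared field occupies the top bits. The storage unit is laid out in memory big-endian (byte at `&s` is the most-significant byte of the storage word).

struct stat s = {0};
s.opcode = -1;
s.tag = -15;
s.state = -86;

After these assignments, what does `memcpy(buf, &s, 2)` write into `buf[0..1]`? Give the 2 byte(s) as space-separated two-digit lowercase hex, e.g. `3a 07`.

e3 aa

[14+:2] opcode=-1 & 0x3 = 0x3; word=0xc000
[9+:5] tag=-15 & 0x1f = 0x11; word=0xe200
[0+:9] state=-86 & 0x1ff = 0x1aa; word=0xe3aa
word = 0xe3aa → big-endian bytes:
  [0]=0xe3  [1]=0xaa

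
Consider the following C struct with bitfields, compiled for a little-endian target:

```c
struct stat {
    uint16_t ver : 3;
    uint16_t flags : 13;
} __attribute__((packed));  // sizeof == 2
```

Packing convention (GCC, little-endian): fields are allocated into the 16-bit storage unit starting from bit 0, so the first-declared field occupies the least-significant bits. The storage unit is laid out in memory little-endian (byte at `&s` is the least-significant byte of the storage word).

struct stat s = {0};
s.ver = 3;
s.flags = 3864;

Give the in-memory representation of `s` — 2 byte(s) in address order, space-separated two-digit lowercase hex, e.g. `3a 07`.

[0+:3] ver=3 & 0x7 = 0x3; word=0x0003
[3+:13] flags=3864 & 0x1fff = 0xf18; word=0x78c3
word = 0x78c3 → little-endian bytes:
  [0]=0xc3  [1]=0x78

c3 78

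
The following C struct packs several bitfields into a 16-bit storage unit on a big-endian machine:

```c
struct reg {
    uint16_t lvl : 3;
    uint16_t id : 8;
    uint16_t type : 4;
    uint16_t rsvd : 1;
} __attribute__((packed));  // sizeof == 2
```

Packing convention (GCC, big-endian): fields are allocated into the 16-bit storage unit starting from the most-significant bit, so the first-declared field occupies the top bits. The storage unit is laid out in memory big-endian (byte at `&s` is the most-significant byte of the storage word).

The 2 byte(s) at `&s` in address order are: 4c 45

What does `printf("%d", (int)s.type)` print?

2

[0]=0x4c [1]=0x45 (big-endian) → word 0x4c45
lvl [13+:3] = (word>>13) & 0x7 = 2
id [5+:8] = (word>>5) & 0xff = 98
type [1+:4] = (word>>1) & 0xf = 2  ←
rsvd [0+:1] = (word>>0) & 0x1 = 1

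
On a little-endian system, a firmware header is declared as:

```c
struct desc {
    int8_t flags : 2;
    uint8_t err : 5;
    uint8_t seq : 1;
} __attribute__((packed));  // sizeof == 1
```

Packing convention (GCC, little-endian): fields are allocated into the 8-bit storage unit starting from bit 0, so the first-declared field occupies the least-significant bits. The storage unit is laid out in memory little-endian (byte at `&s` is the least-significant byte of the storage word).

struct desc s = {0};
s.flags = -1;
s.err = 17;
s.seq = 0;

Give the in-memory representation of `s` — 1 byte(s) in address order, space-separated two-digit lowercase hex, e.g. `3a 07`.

flags:2 = -1 → 0x3 << 0 → word 0x03
err:5 = 17 → 0x11 << 2 → word 0x47
seq:1 = 0 → 0x0 << 7 → word 0x47
word = 0x47 → little-endian bytes:
  [0]=0x47

47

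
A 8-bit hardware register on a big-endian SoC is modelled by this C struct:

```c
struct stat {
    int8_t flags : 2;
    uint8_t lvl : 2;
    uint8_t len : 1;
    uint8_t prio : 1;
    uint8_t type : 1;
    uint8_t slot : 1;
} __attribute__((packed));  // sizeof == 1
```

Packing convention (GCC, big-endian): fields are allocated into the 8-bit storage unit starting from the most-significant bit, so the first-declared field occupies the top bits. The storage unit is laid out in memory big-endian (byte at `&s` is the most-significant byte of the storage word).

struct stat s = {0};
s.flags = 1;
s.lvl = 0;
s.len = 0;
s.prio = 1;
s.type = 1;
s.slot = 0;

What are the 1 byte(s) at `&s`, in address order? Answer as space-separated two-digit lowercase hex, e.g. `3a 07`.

flags:2 = 1 → 0x1 << 6 → word 0x40
lvl:2 = 0 → 0x0 << 4 → word 0x40
len:1 = 0 → 0x0 << 3 → word 0x40
prio:1 = 1 → 0x1 << 2 → word 0x44
type:1 = 1 → 0x1 << 1 → word 0x46
slot:1 = 0 → 0x0 << 0 → word 0x46
word = 0x46 → big-endian bytes:
  [0]=0x46

46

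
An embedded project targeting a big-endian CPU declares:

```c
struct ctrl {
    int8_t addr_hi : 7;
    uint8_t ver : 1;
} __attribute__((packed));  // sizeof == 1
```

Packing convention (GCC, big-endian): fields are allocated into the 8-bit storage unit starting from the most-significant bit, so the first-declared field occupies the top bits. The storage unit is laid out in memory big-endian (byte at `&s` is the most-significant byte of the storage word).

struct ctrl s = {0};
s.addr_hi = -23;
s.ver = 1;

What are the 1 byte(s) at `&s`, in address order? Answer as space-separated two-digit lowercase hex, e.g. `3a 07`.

d3

addr_hi (7b) val=-23 bits=0x69 at bit 1: 0xd2
ver (1b) val=1 bits=0x1 at bit 0: 0xd3
word = 0xd3 → big-endian bytes:
  [0]=0xd3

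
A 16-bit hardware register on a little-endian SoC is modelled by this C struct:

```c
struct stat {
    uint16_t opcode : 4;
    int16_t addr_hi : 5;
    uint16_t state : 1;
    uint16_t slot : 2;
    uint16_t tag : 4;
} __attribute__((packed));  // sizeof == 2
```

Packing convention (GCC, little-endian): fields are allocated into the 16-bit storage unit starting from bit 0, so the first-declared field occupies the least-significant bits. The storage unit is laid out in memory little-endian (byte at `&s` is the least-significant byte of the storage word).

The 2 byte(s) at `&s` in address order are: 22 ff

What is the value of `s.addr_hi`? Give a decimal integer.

-14

[0]=0x22 [1]=0xff (little-endian) → word 0xff22
opcode [0+:4] = (word>>0) & 0xf = 2
addr_hi [4+:5] = (word>>4) & 0x1f = 18  ←
state [9+:1] = (word>>9) & 0x1 = 1
slot [10+:2] = (word>>10) & 0x3 = 3
tag [12+:4] = (word>>12) & 0xf = 15
addr_hi signed 5b, MSB=1: 18 - 32 = -14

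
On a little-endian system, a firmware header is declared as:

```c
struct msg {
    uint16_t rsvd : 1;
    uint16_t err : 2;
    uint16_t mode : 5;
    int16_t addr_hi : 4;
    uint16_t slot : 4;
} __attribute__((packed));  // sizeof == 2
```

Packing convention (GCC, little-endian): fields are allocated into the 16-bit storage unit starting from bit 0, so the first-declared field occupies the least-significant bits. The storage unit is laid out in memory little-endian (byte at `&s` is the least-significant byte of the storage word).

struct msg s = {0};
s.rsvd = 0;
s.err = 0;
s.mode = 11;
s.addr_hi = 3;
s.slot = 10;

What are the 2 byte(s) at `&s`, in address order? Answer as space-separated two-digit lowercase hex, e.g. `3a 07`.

58 a3

[0+:1] rsvd=0 & 0x1 = 0x0; word=0x0000
[1+:2] err=0 & 0x3 = 0x0; word=0x0000
[3+:5] mode=11 & 0x1f = 0xb; word=0x0058
[8+:4] addr_hi=3 & 0xf = 0x3; word=0x0358
[12+:4] slot=10 & 0xf = 0xa; word=0xa358
word = 0xa358 → little-endian bytes:
  [0]=0x58  [1]=0xa3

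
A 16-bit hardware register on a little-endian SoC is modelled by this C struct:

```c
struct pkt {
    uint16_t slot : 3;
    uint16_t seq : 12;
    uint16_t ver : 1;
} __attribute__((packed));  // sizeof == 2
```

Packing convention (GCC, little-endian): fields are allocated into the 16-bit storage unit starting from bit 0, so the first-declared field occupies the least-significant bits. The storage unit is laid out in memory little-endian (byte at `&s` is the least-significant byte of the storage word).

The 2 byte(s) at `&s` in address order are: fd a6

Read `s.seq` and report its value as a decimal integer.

[0]=0xfd [1]=0xa6 (little-endian) → word 0xa6fd
slot [0+:3] = (word>>0) & 0x7 = 5
seq [3+:12] = (word>>3) & 0xfff = 1247  ←
ver [15+:1] = (word>>15) & 0x1 = 1

1247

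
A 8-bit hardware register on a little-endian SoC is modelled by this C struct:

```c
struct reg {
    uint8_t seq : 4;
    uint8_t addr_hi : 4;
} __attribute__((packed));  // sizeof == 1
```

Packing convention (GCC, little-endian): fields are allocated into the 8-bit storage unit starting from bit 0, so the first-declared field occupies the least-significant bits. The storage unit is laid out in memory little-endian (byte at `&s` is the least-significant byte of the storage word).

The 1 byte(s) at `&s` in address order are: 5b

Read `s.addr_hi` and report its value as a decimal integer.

[0]=0x5b (little-endian) → word 0x5b
seq:4 @ bit 0 → (0x5b>>0)&0xf = 0xb
addr_hi:4 @ bit 4 → (0x5b>>4)&0xf = 0x5  ←

5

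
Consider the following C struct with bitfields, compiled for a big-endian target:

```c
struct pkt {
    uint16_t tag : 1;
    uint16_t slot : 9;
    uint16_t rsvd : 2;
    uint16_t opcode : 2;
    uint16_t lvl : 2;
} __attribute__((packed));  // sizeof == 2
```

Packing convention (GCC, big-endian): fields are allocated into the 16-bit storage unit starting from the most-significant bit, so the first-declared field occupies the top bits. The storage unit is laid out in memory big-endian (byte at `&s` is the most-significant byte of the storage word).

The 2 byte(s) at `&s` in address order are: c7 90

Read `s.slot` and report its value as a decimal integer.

286

[0]=0xc7 [1]=0x90 (big-endian) → word 0xc790
tag:1 @ bit 15 → (0xc790>>15)&0x1 = 0x1
slot:9 @ bit 6 → (0xc790>>6)&0x1ff = 0x11e  ←
rsvd:2 @ bit 4 → (0xc790>>4)&0x3 = 0x1
opcode:2 @ bit 2 → (0xc790>>2)&0x3 = 0x0
lvl:2 @ bit 0 → (0xc790>>0)&0x3 = 0x0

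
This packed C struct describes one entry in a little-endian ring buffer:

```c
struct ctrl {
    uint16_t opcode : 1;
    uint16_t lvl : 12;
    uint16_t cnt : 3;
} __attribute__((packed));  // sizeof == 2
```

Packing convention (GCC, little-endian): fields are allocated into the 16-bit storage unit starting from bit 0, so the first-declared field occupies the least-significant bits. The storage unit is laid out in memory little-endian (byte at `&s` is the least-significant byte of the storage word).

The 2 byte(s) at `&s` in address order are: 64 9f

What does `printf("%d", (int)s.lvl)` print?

[0]=0x64 [1]=0x9f (little-endian) → word 0x9f64
opcode:1 @ bit 0 → (0x9f64>>0)&0x1 = 0x0
lvl:12 @ bit 1 → (0x9f64>>1)&0xfff = 0xfb2  ←
cnt:3 @ bit 13 → (0x9f64>>13)&0x7 = 0x4

4018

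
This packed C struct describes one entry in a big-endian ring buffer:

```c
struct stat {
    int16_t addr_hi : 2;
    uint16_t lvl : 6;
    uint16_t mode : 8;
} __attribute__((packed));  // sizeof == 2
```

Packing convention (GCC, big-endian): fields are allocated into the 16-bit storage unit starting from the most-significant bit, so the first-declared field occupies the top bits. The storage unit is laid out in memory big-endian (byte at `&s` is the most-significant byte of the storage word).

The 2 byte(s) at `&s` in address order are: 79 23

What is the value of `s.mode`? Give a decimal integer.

[0]=0x79 [1]=0x23 (big-endian) → word 0x7923
addr_hi [14+:2] = (word>>14) & 0x3 = 1
lvl [8+:6] = (word>>8) & 0x3f = 57
mode [0+:8] = (word>>0) & 0xff = 35  ←

35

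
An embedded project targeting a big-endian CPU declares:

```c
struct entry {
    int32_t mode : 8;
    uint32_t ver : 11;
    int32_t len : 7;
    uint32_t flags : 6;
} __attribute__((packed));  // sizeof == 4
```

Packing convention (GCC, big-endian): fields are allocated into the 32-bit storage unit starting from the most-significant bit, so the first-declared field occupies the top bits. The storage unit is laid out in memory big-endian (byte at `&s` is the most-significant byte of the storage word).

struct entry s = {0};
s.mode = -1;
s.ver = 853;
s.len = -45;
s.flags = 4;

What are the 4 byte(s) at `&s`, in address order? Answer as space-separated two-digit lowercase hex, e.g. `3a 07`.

[24+:8] mode=-1 & 0xff = 0xff; word=0xff000000
[13+:11] ver=853 & 0x7ff = 0x355; word=0xff6aa000
[6+:7] len=-45 & 0x7f = 0x53; word=0xff6ab4c0
[0+:6] flags=4 & 0x3f = 0x4; word=0xff6ab4c4
word = 0xff6ab4c4 → big-endian bytes:
  [0]=0xff  [1]=0x6a  [2]=0xb4  [3]=0xc4

ff 6a b4 c4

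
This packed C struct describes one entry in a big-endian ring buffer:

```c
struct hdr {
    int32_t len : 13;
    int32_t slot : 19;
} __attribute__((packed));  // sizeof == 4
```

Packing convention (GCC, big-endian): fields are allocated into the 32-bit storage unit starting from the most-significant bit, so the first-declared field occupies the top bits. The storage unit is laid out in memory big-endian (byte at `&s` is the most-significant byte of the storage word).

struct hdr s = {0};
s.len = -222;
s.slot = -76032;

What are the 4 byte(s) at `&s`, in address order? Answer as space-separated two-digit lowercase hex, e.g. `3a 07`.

f9 16 d7 00

[19+:13] len=-222 & 0x1fff = 0x1f22; word=0xf9100000
[0+:19] slot=-76032 & 0x7ffff = 0x6d700; word=0xf916d700
word = 0xf916d700 → big-endian bytes:
  [0]=0xf9  [1]=0x16  [2]=0xd7  [3]=0x00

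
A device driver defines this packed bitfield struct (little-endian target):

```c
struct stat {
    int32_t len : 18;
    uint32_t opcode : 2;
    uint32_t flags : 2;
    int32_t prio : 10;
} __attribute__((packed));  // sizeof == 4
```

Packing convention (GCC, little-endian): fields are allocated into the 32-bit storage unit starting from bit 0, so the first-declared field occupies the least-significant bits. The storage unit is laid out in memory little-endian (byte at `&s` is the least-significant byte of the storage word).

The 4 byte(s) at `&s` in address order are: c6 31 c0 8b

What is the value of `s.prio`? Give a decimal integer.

[0]=0xc6 [1]=0x31 [2]=0xc0 [3]=0x8b (little-endian) → word 0x8bc031c6
len:18 @ bit 0 → (0x8bc031c6>>0)&0x3ffff = 0x31c6
opcode:2 @ bit 18 → (0x8bc031c6>>18)&0x3 = 0x0
flags:2 @ bit 20 → (0x8bc031c6>>20)&0x3 = 0x0
prio:10 @ bit 22 → (0x8bc031c6>>22)&0x3ff = 0x22f  ←
prio signed 10b, MSB=1: 559 - 1024 = -465

-465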